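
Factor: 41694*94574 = 3943168356 = 2^2*3^1*6949^1*47287^1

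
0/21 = 0= 0.00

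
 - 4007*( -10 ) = 40070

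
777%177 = 69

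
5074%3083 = 1991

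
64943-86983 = - 22040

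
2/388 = 1/194 = 0.01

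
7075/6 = 7075/6= 1179.17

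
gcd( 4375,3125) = 625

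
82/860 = 41/430 = 0.10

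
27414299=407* 67357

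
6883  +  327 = 7210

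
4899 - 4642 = 257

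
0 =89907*0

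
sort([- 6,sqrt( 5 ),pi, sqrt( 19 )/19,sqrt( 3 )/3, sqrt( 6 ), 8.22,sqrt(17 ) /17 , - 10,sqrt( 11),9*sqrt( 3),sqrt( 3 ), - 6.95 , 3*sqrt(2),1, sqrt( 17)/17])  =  [ - 10,- 6.95, - 6, sqrt( 19 ) /19,sqrt(17 )/17,sqrt(17)/17,sqrt( 3 ) /3,1,sqrt( 3 ),sqrt(5),sqrt( 6 ) , pi,sqrt( 11),3*sqrt( 2 ),8.22,9*sqrt( 3 )]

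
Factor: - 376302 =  -2^1*3^1*59^1 *1063^1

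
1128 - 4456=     -  3328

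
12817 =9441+3376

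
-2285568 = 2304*(-992 ) 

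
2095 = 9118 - 7023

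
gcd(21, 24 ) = 3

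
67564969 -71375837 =-3810868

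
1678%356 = 254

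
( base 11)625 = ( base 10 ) 753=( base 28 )qp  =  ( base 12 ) 529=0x2F1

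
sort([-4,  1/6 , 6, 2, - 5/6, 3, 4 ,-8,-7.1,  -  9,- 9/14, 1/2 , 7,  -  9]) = [- 9,-9, - 8, - 7.1,- 4, - 5/6, - 9/14, 1/6,1/2,2, 3,4,  6, 7 ] 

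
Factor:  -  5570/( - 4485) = 2^1*3^ ( - 1 )*13^ ( - 1 )*23^( - 1)*557^1 = 1114/897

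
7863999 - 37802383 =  - 29938384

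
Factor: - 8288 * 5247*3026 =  - 2^6*3^2*7^1 * 11^1*17^1*37^1*53^1*89^1 = - 131592073536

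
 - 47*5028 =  -236316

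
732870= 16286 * 45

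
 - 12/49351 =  - 1+49339/49351= - 0.00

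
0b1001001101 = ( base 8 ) 1115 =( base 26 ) MH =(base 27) lm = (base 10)589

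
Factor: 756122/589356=378061/294678 = 2^( - 1) * 3^( - 4 )*17^( - 1 )*41^1*107^( -1)*9221^1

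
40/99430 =4/9943=0.00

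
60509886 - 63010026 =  - 2500140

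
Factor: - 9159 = - 3^1*43^1 * 71^1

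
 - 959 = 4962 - 5921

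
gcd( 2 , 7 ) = 1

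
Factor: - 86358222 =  - 2^1* 3^2*37^1*127^1*1021^1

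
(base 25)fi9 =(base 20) 14be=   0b10011001101010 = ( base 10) 9834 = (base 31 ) A77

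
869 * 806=700414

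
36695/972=37 + 731/972 = 37.75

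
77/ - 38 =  - 3 + 37/38  =  - 2.03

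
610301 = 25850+584451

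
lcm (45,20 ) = 180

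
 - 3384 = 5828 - 9212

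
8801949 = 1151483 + 7650466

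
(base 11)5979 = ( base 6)100130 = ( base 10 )7830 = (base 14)2bd4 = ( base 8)17226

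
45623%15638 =14347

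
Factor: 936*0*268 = 0^1 = 0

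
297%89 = 30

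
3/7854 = 1/2618 = 0.00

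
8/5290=4/2645 = 0.00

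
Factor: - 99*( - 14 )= 2^1*3^2*7^1*11^1=1386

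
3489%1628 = 233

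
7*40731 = 285117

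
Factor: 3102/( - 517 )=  - 6 = -2^1*3^1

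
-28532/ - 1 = 28532/1 = 28532.00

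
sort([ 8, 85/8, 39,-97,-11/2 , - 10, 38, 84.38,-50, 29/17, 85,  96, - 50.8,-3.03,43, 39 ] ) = [ - 97,- 50.8, - 50,-10,-11/2,-3.03, 29/17, 8, 85/8, 38, 39, 39,43,84.38, 85,96] 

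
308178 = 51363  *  6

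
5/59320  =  1/11864 = 0.00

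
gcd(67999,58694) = 1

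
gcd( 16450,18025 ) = 175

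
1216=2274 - 1058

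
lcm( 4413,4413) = 4413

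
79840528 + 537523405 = 617363933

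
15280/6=7640/3=2546.67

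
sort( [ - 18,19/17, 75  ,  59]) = [ - 18,19/17 , 59,75]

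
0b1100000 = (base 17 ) 5B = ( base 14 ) 6c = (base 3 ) 10120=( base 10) 96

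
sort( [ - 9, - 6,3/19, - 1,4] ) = [-9, - 6, - 1, 3/19,  4] 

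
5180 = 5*1036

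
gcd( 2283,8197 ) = 1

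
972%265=177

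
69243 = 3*23081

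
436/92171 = 436/92171 = 0.00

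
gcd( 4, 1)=1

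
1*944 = 944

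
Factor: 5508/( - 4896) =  - 2^( - 3)*3^2 = - 9/8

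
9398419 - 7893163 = 1505256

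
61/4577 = 61/4577=0.01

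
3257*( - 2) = -6514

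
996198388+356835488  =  1353033876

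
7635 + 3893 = 11528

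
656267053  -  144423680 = 511843373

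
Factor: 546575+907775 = 1454350 = 2^1 * 5^2*17^1 * 29^1 * 59^1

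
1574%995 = 579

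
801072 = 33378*24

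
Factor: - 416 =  - 2^5 * 13^1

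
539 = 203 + 336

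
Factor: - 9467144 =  - 2^3*1183393^1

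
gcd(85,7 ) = 1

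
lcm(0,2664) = 0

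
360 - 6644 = -6284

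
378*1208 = 456624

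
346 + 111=457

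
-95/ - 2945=1/31 = 0.03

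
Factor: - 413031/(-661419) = 137677/220473 = 3^(-2) * 11^( - 1 ) * 17^(-1)* 37^1*61^2 * 131^(-1) 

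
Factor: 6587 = 7^1 * 941^1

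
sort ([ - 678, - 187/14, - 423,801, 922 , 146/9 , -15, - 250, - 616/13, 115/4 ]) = [  -  678 ,-423, - 250,-616/13, - 15,- 187/14,146/9,  115/4, 801, 922]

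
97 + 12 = 109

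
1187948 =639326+548622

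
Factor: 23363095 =5^1*7^1*37^1*18041^1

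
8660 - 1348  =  7312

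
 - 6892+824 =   -  6068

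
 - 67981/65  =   - 67981/65 = - 1045.86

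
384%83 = 52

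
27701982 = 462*59961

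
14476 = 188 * 77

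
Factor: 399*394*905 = 2^1*3^1*5^1*7^1*19^1*181^1*197^1 = 142271430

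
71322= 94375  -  23053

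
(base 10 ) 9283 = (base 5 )244113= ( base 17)1f21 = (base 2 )10010001000011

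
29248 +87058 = 116306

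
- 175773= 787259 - 963032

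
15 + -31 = -16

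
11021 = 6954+4067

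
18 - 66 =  - 48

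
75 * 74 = 5550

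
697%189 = 130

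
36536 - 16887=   19649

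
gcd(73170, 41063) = 1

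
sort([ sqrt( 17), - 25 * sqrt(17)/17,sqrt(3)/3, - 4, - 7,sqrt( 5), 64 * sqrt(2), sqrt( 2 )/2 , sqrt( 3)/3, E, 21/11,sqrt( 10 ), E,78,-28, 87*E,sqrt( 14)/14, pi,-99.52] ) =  [ - 99.52, - 28, - 7, -25 * sqrt( 17)/17, - 4,sqrt( 14)/14 , sqrt(3)/3, sqrt( 3 ) /3, sqrt (2) /2,21/11, sqrt(5), E, E,pi, sqrt(10),  sqrt( 17),78,64 * sqrt( 2), 87 * E ]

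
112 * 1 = 112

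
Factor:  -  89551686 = - 2^1*3^1 * 7^1*233^1*9151^1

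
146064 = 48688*3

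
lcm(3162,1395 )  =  47430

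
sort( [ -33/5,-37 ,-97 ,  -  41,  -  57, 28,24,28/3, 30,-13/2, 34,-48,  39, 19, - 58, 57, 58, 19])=[-97, - 58 ,-57, - 48,-41,-37, - 33/5 ,-13/2, 28/3,19, 19, 24, 28, 30 , 34,39, 57 , 58 ]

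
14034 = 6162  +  7872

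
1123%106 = 63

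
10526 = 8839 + 1687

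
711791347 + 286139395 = 997930742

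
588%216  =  156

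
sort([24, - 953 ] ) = [-953,  24 ] 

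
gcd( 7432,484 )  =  4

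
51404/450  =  25702/225 =114.23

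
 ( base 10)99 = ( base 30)39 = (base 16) 63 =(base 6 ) 243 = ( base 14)71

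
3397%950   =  547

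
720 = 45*16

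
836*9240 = 7724640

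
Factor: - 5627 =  - 17^1*331^1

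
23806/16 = 11903/8=   1487.88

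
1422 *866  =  1231452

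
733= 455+278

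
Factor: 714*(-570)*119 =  - 48430620 =-2^2*3^2*5^1*7^2 *17^2*19^1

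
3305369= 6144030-2838661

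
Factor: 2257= 37^1*61^1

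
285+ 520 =805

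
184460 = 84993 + 99467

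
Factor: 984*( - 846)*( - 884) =735898176=2^6*3^3*13^1*17^1*41^1* 47^1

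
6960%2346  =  2268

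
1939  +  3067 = 5006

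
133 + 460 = 593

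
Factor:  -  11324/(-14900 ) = 5^ (- 2 )*19^1 = 19/25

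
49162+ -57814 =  - 8652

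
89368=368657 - 279289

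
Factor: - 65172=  - 2^2*3^1*5431^1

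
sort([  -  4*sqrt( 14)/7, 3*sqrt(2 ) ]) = [- 4 * sqrt( 14 )/7, 3*sqrt( 2)] 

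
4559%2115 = 329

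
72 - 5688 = -5616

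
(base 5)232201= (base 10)8426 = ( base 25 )dc1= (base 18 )1802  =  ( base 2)10000011101010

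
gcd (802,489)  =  1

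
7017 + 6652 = 13669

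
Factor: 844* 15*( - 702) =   -  2^3*3^4*5^1*13^1*211^1 = - 8887320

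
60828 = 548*111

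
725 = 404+321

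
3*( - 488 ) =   -  1464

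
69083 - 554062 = -484979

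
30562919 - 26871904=3691015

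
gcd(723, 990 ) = 3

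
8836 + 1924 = 10760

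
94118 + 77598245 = 77692363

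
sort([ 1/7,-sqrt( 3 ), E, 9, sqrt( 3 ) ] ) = [ - sqrt( 3),  1/7, sqrt ( 3 ), E,9] 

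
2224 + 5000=7224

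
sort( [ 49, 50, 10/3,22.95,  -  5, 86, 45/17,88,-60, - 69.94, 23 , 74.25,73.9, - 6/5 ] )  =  [ - 69.94, - 60, - 5, - 6/5, 45/17, 10/3,  22.95,23,49, 50,  73.9, 74.25,  86, 88 ] 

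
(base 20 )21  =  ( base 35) 16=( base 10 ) 41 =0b101001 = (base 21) 1k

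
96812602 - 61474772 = 35337830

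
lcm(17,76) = 1292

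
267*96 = 25632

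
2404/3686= 1202/1843 = 0.65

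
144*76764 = 11054016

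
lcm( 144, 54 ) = 432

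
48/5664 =1/118 = 0.01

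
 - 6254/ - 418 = 14 + 201/209=14.96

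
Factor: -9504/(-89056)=27/253=3^3*11^(-1) * 23^( - 1)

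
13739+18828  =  32567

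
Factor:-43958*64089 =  - 2^1 * 3^2*31^1*709^1*7121^1=- 2817224262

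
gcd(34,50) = 2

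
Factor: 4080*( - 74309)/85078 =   -  151590360/42539 = - 2^3*3^1*5^1*7^( - 1 )*17^1 * 19^1*59^( - 1 ) * 103^ (-1)*3911^1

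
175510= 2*87755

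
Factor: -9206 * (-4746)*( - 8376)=-365961478176= - 2^5*3^2 * 7^1*113^1*349^1*4603^1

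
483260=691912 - 208652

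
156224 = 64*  2441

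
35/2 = 17 + 1/2 = 17.50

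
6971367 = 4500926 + 2470441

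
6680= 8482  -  1802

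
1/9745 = 1/9745 = 0.00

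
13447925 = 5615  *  2395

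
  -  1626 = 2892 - 4518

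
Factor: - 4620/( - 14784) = 2^( - 4 )*5^1 = 5/16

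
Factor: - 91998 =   -  2^1 * 3^2*19^1*269^1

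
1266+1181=2447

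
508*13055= 6631940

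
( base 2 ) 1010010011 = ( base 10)659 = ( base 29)ml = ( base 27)ob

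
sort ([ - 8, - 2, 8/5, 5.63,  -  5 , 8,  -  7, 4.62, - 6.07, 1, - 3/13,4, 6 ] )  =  [-8, - 7, - 6.07, - 5, - 2, - 3/13,  1, 8/5,4, 4.62, 5.63,  6,8] 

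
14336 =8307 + 6029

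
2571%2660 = 2571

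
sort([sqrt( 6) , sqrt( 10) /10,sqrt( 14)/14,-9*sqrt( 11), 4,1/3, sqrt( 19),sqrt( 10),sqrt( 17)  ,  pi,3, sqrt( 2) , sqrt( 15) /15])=[ - 9  *  sqrt( 11),  sqrt (15 )/15 , sqrt( 14)/14, sqrt( 10)/10, 1/3,sqrt( 2) , sqrt(6), 3,pi,sqrt( 10),  4 , sqrt( 17), sqrt( 19 )]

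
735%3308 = 735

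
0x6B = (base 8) 153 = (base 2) 1101011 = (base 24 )4B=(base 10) 107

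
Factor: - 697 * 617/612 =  - 2^( - 2 )*3^(-2)*41^1 * 617^1  =  - 25297/36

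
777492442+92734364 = 870226806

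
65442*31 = 2028702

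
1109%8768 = 1109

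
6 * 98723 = 592338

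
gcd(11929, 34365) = 79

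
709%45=34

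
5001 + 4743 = 9744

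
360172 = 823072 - 462900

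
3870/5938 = 1935/2969  =  0.65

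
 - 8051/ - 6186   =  8051/6186 =1.30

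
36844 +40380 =77224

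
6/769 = 6/769  =  0.01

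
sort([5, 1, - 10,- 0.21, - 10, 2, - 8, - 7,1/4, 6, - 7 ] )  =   [ - 10, -10, - 8, - 7, - 7, - 0.21, 1/4, 1,2, 5,6] 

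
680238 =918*741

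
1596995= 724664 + 872331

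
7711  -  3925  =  3786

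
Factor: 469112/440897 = 2^3*7^1*353^( - 1 )*1249^( - 1)*8377^1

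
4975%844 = 755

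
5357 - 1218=4139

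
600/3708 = 50/309 = 0.16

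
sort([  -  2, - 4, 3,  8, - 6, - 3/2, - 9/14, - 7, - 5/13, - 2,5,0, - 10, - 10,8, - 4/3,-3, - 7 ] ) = [ - 10, - 10, - 7, - 7, - 6, - 4,  -  3 , - 2, -2,-3/2, - 4/3,- 9/14, - 5/13, 0, 3,5,8,8 ] 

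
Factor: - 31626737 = - 71^1*445447^1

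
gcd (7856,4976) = 16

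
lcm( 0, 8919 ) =0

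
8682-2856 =5826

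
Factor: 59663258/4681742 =29831629/2340871 = 13^(  -  1 )*23^( - 1)*5279^1*5651^1*7829^( - 1) 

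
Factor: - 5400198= - 2^1*3^2 * 43^1*6977^1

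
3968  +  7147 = 11115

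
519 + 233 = 752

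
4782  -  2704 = 2078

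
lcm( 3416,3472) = 211792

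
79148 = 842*94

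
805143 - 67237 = 737906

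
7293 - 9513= -2220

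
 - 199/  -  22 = 9 + 1/22 = 9.05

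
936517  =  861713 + 74804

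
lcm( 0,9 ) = 0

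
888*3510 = 3116880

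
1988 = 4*497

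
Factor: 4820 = 2^2*5^1*241^1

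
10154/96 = 5077/48 = 105.77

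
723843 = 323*2241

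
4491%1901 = 689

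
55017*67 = 3686139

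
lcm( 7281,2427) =7281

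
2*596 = 1192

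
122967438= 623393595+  - 500426157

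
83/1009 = 83/1009 = 0.08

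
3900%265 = 190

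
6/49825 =6/49825 = 0.00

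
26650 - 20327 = 6323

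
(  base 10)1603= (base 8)3103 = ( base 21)3d7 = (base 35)1AS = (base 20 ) 403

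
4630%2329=2301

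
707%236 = 235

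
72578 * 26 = 1887028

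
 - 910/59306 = - 1 + 2246/2281 = - 0.02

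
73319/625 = 117 + 194/625 = 117.31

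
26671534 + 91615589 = 118287123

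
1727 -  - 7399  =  9126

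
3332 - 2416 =916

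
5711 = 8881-3170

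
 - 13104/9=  - 1456 = - 1456.00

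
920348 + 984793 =1905141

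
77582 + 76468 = 154050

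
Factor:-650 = -2^1*5^2*13^1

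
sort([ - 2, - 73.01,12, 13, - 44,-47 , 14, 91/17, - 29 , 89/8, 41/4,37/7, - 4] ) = [-73.01, - 47,-44 , - 29, - 4,  -  2,  37/7, 91/17, 41/4, 89/8, 12, 13, 14 ]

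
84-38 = 46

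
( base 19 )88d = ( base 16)bed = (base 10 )3053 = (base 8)5755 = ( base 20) 7cd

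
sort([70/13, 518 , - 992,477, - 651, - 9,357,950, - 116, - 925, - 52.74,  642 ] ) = [-992, - 925, - 651,- 116, - 52.74, - 9 , 70/13 , 357,477, 518, 642,950] 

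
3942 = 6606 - 2664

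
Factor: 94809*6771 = 641951739 = 3^2*  11^1* 13^2*17^1 * 37^1*61^1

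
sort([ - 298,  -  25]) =[-298, -25 ] 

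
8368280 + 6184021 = 14552301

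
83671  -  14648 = 69023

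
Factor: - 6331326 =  - 2^1*3^1*433^1*2437^1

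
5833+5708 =11541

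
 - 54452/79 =-690 + 58/79 = - 689.27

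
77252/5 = 15450+2/5 = 15450.40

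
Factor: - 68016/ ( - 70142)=34008/35071 = 2^3*3^1*13^1*17^(- 1)*109^1*2063^( - 1 ) 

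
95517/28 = 95517/28 = 3411.32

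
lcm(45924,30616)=91848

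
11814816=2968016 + 8846800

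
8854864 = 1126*7864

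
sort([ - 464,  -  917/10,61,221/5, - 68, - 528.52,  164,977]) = [ - 528.52,-464 , - 917/10, - 68,221/5, 61, 164,977]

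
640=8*80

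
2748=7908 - 5160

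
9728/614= 15 + 259/307=15.84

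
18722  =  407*46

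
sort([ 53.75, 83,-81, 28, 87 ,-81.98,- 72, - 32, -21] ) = [ - 81.98,  -  81,-72  , - 32,-21,28,53.75, 83,87]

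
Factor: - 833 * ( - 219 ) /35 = 26061/5 = 3^1*5^ (  -  1 ) * 7^1*17^1*73^1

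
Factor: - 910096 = -2^4*11^1*5171^1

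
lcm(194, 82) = 7954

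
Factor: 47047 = 7^1*11^1*13^1*47^1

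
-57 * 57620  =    -  3284340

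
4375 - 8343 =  - 3968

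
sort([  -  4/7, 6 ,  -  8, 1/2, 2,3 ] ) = [-8, - 4/7,  1/2  ,  2, 3,6 ]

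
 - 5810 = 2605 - 8415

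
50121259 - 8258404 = 41862855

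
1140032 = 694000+446032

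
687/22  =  687/22= 31.23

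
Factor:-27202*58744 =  - 2^4 *7^2*29^1*67^1*1049^1 = -1597954288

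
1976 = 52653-50677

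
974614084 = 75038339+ 899575745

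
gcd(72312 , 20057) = 1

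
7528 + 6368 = 13896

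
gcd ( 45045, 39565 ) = 5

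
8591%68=23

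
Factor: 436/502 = 2^1 *109^1*251^(-1 )=218/251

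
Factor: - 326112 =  - 2^5*3^1*43^1*79^1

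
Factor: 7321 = 7321^1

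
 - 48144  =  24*(  -  2006)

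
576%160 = 96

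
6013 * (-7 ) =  - 42091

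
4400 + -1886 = 2514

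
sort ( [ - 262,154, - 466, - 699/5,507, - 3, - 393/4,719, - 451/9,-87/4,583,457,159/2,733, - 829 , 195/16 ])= [-829, - 466, -262,-699/5, - 393/4, - 451/9, - 87/4, - 3,195/16,159/2,154, 457,507,583,719,733]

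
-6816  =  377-7193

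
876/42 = 20  +  6/7  =  20.86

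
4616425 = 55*83935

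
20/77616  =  5/19404 = 0.00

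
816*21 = 17136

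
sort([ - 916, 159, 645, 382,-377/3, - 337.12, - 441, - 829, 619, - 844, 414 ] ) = [ - 916, - 844, - 829, - 441, - 337.12, - 377/3, 159, 382, 414, 619,645]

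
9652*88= 849376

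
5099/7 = 5099/7 = 728.43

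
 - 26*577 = -15002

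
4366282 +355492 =4721774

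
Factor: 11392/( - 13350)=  - 2^6*3^( - 1)*5^( - 2) = - 64/75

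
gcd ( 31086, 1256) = 314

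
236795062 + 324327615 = 561122677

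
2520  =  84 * 30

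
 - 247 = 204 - 451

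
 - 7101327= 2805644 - 9906971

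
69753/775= 69753/775 = 90.00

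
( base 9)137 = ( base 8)163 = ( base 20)5F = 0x73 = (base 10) 115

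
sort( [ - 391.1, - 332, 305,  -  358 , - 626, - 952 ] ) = [ - 952 , - 626, - 391.1,- 358,-332, 305 ]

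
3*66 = 198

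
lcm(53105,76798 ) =4991870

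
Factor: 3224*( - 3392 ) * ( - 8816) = 2^13 * 13^1*19^1* 29^1*31^1 *53^1 = 96410083328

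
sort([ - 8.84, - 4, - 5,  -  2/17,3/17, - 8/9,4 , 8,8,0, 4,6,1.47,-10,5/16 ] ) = [-10,-8.84, -5, - 4, - 8/9 , - 2/17,0 , 3/17, 5/16,1.47, 4, 4,6,  8, 8] 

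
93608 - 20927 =72681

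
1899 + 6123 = 8022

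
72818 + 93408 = 166226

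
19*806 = 15314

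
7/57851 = 7/57851 = 0.00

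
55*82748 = 4551140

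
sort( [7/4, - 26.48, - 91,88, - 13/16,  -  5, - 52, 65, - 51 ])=[ - 91, - 52, - 51,  -  26.48,-5, - 13/16,  7/4, 65, 88 ] 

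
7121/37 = 7121/37 = 192.46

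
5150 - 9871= - 4721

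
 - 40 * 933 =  - 37320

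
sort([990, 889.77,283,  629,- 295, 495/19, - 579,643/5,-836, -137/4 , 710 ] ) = [  -  836 ,-579, - 295,-137/4, 495/19, 643/5,  283, 629,  710,889.77,990 ] 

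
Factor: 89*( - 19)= -1691 = - 19^1*89^1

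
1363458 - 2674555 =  - 1311097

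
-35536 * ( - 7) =248752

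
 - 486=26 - 512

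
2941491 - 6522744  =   - 3581253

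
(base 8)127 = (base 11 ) 7A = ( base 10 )87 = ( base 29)30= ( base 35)2h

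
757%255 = 247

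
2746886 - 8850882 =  - 6103996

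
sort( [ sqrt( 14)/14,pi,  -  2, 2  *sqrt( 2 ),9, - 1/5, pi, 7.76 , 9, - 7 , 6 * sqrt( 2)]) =[ - 7,-2, - 1/5,sqrt (14) /14,2* sqrt ( 2), pi, pi , 7.76, 6 * sqrt( 2), 9, 9]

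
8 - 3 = 5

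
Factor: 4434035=5^1*  886807^1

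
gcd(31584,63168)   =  31584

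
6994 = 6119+875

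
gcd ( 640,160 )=160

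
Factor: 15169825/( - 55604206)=-2^( - 1 )*  5^2*7^( - 1)*11^1*1051^( - 1 )* 3779^( - 1)*55163^1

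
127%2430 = 127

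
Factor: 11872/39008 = 7/23 = 7^1*23^(- 1 )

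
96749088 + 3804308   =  100553396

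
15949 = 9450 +6499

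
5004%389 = 336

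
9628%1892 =168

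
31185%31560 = 31185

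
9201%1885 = 1661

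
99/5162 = 99/5162  =  0.02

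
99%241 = 99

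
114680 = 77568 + 37112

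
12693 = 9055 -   -  3638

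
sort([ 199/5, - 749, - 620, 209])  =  [-749, - 620,199/5 , 209]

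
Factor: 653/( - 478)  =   - 2^( - 1 )*239^( - 1 )*653^1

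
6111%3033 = 45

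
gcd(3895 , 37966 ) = 41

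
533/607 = 533/607 =0.88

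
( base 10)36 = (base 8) 44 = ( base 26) 1a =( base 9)40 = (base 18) 20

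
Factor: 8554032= 2^4*3^3*19801^1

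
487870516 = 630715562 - 142845046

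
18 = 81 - 63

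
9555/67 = 142 +41/67 = 142.61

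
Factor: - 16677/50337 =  - 109/329= - 7^ ( - 1 )*47^( -1)*109^1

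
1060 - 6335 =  - 5275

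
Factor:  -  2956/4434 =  - 2^1*3^ (  -  1 ) = - 2/3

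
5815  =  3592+2223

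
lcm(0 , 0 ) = 0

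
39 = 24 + 15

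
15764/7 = 2252 =2252.00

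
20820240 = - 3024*(-6885 ) 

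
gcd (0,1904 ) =1904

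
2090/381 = 2090/381 = 5.49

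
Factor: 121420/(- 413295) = -2^2*3^(-1)*13^1*59^(- 1) = - 52/177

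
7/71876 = 1/10268 =0.00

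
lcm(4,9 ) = 36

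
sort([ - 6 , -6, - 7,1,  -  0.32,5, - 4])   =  [  -  7,-6,- 6, - 4, - 0.32,1, 5] 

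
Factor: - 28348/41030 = - 38/55 =- 2^1 * 5^(  -  1)*11^( - 1)*19^1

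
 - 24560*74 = -1817440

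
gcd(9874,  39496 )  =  9874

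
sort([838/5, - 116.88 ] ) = [ - 116.88,  838/5]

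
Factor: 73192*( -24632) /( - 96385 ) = 2^6*5^( - 1 )*7^1*37^( - 1) * 521^ ( - 1)*1307^1*3079^1 = 1802865344/96385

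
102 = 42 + 60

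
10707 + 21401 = 32108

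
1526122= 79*19318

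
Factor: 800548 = 2^2*7^1*28591^1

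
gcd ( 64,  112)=16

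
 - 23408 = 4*(-5852)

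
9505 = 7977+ 1528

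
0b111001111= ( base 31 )ET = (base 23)K3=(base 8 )717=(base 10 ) 463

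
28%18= 10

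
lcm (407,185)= 2035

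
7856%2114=1514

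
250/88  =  2 + 37/44 = 2.84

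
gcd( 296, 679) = 1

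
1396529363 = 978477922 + 418051441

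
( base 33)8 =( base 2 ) 1000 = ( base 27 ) 8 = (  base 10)8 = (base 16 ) 8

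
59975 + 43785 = 103760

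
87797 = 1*87797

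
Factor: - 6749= -17^1*397^1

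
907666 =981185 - 73519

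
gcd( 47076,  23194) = 2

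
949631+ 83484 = 1033115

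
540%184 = 172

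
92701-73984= 18717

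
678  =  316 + 362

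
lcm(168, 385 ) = 9240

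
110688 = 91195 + 19493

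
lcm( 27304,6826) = 27304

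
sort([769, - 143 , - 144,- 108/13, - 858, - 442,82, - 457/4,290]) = [ - 858, - 442 , - 144, - 143, - 457/4, - 108/13,  82, 290,769]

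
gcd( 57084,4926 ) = 6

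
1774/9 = 1774/9 = 197.11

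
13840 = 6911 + 6929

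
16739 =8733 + 8006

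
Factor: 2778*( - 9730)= - 2^2* 3^1*5^1 * 7^1*139^1 * 463^1 = - 27029940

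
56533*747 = 42230151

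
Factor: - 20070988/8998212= - 5017747/2249553 = -3^ (  -  1)*7^3*14629^1*749851^(-1 )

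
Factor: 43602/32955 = 86/65 = 2^1*5^( - 1)*13^(  -  1 )*43^1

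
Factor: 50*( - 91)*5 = - 2^1*5^3*7^1*13^1=-22750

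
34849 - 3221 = 31628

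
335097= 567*591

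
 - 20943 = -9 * 2327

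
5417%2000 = 1417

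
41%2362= 41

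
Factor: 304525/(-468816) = -2^( - 4)*3^( - 1)*5^2 * 13^1 *937^1 *9767^( - 1)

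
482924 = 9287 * 52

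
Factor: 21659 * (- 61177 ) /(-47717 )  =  1325032643/47717 = 11^2*131^1*179^1*467^1*47717^( - 1)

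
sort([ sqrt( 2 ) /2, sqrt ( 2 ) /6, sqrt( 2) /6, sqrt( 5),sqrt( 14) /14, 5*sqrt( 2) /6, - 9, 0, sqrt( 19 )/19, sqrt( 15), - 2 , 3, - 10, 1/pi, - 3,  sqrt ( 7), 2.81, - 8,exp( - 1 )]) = [-10, - 9,  -  8, - 3, - 2, 0,  sqrt(19)/19, sqrt( 2 ) /6, sqrt (2)/6, sqrt ( 14)/14,1/pi, exp( - 1), sqrt(2)/2 , 5*sqrt (2) /6, sqrt(5), sqrt( 7),2.81, 3, sqrt( 15) ]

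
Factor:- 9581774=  - 2^1*29^1 * 165203^1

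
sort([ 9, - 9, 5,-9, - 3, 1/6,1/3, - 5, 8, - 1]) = [  -  9, - 9, - 5,-3, - 1,  1/6, 1/3, 5, 8, 9]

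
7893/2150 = 3+1443/2150= 3.67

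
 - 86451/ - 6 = 14408  +  1/2 = 14408.50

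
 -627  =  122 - 749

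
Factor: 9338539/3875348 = 2^( - 2)*7^1 * 331^(-1 ) * 2927^(-1)*1334077^1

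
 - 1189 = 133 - 1322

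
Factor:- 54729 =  - 3^3 * 2027^1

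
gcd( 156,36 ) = 12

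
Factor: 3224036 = 2^2*806009^1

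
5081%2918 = 2163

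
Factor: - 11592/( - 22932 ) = 46/91  =  2^1 * 7^( -1 )*13^( - 1 )*23^1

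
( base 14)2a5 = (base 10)537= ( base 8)1031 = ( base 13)324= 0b1000011001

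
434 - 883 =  - 449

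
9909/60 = 3303/20 =165.15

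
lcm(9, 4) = 36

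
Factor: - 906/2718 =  - 3^( - 1 ) = - 1/3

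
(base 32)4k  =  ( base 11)125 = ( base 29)53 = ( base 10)148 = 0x94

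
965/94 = 10 + 25/94 = 10.27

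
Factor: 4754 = 2^1*2377^1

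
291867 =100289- - 191578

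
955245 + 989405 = 1944650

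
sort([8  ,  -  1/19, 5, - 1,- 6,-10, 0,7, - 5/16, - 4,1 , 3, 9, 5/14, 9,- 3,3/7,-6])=[ - 10,  -  6, - 6,-4,-3,-1,-5/16, - 1/19, 0,5/14, 3/7,  1, 3, 5,  7,8, 9,9 ] 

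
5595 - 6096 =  -501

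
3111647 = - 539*( - 5773)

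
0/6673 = 0 = 0.00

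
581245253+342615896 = 923861149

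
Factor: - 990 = -2^1*3^2 * 5^1*11^1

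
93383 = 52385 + 40998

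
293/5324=293/5324 = 0.06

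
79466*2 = 158932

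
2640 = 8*330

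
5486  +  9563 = 15049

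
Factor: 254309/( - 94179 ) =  - 3^( - 1)*11^1*61^1*379^1*31393^( - 1 ) 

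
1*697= 697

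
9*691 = 6219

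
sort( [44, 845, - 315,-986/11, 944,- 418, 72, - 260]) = [ - 418, - 315, - 260, - 986/11,44,72, 845,944 ]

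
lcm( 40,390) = 1560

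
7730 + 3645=11375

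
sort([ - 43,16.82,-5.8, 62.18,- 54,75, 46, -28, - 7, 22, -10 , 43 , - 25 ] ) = [ - 54, - 43, - 28, - 25, - 10,-7, - 5.8,16.82,22,43,  46,62.18, 75]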